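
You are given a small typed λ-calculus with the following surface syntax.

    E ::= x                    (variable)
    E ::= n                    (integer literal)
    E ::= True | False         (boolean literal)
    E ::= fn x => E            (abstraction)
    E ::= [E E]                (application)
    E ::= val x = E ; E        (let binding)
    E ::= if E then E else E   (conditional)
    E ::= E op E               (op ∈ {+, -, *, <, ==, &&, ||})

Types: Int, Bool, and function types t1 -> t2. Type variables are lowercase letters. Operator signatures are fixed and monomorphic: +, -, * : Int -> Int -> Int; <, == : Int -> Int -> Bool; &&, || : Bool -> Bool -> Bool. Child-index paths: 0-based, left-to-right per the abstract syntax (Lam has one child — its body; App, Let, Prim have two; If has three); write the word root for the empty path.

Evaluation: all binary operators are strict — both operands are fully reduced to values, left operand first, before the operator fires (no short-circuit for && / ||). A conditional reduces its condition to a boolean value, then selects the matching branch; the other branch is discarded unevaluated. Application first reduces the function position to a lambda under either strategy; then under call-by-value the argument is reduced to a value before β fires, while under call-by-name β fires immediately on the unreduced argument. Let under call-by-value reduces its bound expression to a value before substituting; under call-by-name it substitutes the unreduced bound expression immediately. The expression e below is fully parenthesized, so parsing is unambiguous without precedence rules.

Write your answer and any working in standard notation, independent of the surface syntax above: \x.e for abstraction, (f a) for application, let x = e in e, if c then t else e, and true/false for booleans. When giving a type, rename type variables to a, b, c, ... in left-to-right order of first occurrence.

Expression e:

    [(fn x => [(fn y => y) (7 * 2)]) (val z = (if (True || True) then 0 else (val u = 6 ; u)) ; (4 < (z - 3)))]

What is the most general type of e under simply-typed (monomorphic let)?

Answer: Int

Derivation:
y : b
\y._ : b -> b
  unify Int ~ Int
  unify Int ~ Int
  unify b -> b ~ Int -> c
  unify b ~ Int
  unify Int ~ c
_ _ : Int
\x._ : a -> Int
  unify Bool ~ Bool
  unify Bool ~ Bool
  unify Bool ~ Bool
let u : Int
u : Int
  unify Int ~ Int
let z : Int
  unify Int ~ Int
z : Int
  unify Int ~ Int
  unify Int ~ Int
  unify Int ~ Int
  unify a -> Int ~ Bool -> d
  unify a ~ Bool
  unify Int ~ d
_ _ : Int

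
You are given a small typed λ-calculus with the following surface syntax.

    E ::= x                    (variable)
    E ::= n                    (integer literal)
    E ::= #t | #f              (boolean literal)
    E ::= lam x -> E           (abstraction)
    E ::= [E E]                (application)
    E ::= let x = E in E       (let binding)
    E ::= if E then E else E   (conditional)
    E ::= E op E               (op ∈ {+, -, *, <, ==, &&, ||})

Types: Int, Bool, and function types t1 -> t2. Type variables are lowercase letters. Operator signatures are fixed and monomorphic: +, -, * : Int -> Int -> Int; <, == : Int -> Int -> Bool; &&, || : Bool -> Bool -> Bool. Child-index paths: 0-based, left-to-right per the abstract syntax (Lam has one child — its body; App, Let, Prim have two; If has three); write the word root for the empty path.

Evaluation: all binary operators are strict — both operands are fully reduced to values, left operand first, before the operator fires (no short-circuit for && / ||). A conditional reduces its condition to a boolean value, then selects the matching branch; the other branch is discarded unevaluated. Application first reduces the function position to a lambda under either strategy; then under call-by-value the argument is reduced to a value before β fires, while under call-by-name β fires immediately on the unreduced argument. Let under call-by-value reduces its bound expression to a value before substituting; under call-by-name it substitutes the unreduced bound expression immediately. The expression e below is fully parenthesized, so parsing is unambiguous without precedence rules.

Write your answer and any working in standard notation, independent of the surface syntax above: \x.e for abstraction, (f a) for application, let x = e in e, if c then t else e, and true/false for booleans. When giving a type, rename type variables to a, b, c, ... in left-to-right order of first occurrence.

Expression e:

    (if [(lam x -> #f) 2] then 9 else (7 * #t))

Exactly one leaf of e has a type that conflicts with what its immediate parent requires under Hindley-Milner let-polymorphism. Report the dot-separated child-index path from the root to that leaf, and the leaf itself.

Working:
\x._ : a -> Bool
  unify a -> Bool ~ Int -> b
  unify a ~ Int
  unify Bool ~ b
_ _ : Bool
  unify Bool ~ Bool
  unify Int ~ Int
  unify Bool ~ Int
  FAIL: mismatch Bool ~ Int

Answer: 2.1 : true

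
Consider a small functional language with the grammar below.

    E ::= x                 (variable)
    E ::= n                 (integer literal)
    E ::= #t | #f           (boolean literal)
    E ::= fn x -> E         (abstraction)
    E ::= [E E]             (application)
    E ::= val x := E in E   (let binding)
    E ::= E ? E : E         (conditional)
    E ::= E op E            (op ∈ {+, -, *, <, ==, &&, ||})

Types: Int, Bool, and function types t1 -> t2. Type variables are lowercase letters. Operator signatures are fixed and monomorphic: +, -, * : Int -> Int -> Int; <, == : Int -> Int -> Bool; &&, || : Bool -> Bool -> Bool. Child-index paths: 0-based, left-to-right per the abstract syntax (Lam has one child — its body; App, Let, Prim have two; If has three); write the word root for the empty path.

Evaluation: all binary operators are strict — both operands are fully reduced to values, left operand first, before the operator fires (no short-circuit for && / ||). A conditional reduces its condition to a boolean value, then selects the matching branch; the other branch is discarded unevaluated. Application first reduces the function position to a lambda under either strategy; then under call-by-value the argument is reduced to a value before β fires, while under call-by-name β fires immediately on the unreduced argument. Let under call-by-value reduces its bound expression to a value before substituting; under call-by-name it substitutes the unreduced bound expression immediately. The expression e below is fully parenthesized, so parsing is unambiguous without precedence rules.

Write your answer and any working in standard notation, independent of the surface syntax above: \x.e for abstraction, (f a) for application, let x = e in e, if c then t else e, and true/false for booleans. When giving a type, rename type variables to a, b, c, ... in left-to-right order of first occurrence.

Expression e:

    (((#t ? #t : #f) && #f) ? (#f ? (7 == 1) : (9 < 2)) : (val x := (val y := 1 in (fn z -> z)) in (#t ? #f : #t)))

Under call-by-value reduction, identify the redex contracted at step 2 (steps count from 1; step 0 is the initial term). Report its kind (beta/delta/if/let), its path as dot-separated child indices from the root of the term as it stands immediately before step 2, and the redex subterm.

Working:
step 0: (if ((if true then true else false) && false) then (if false then (7 == 1) else (9 < 2)) else (let x = (let y = 1 in (\z.z)) in (if true then false else true)))
step 1: [if@0.0] (if (true && false) then (if false then (7 == 1) else (9 < 2)) else (let x = (let y = 1 in (\z.z)) in (if true then false else true)))
step 2: [delta@0] (if false then (if false then (7 == 1) else (9 < 2)) else (let x = (let y = 1 in (\z.z)) in (if true then false else true)))

Answer: delta at 0 : (true && false)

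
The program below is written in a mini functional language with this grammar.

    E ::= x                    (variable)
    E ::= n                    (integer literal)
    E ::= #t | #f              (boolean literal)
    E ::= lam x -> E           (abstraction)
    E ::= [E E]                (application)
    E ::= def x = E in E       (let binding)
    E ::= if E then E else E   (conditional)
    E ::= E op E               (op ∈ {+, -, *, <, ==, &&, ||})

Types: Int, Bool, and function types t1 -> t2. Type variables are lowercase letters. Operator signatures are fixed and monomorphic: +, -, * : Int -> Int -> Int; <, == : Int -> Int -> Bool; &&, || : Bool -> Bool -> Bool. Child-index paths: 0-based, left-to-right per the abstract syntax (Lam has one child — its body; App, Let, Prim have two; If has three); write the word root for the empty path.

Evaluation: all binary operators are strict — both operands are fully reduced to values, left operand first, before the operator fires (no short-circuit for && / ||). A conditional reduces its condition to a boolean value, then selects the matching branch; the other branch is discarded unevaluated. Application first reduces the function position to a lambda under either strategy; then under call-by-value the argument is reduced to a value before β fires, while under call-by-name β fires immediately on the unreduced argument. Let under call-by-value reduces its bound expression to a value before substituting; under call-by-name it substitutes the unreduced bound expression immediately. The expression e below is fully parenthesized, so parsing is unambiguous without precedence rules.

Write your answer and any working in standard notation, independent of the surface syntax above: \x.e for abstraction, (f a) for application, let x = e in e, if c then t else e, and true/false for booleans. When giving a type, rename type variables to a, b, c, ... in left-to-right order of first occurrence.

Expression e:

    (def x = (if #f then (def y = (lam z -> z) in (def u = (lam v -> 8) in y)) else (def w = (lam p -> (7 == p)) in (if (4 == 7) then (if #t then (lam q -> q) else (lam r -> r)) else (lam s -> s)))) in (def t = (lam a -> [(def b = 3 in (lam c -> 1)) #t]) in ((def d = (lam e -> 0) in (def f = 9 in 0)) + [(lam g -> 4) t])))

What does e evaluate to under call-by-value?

Working:
step 0: (let x = (if false then (let y = (\z.z) in (let u = (\v.8) in y)) else (let w = (\p.(7 == p)) in (if (4 == 7) then (if true then (\q.q) else (\r.r)) else (\s.s)))) in (let t = (\a.((let b = 3 in (\c.1)) true)) in ((let d = (\e.0) in (let f = 9 in 0)) + ((\g.4) t))))
step 1: [if@0] (let x = (let w = (\p.(7 == p)) in (if (4 == 7) then (if true then (\q.q) else (\r.r)) else (\s.s))) in (let t = (\a.((let b = 3 in (\c.1)) true)) in ((let d = (\e.0) in (let f = 9 in 0)) + ((\g.4) t))))
step 2: [let@0] (let x = (if (4 == 7) then (if true then (\q.q) else (\r.r)) else (\s.s)) in (let t = (\a.((let b = 3 in (\c.1)) true)) in ((let d = (\e.0) in (let f = 9 in 0)) + ((\g.4) t))))
step 3: [delta@0.0] (let x = (if false then (if true then (\q.q) else (\r.r)) else (\s.s)) in (let t = (\a.((let b = 3 in (\c.1)) true)) in ((let d = (\e.0) in (let f = 9 in 0)) + ((\g.4) t))))
step 4: [if@0] (let x = (\s.s) in (let t = (\a.((let b = 3 in (\c.1)) true)) in ((let d = (\e.0) in (let f = 9 in 0)) + ((\g.4) t))))
step 5: [let@root] (let t = (\a.((let b = 3 in (\c.1)) true)) in ((let d = (\e.0) in (let f = 9 in 0)) + ((\g.4) t)))
step 6: [let@root] ((let d = (\e.0) in (let f = 9 in 0)) + ((\g.4) (\a.((let b = 3 in (\c.1)) true))))
step 7: [let@0] ((let f = 9 in 0) + ((\g.4) (\a.((let b = 3 in (\c.1)) true))))
step 8: [let@0] (0 + ((\g.4) (\a.((let b = 3 in (\c.1)) true))))
step 9: [beta@1] (0 + 4)
step 10: [delta@root] 4

Answer: 4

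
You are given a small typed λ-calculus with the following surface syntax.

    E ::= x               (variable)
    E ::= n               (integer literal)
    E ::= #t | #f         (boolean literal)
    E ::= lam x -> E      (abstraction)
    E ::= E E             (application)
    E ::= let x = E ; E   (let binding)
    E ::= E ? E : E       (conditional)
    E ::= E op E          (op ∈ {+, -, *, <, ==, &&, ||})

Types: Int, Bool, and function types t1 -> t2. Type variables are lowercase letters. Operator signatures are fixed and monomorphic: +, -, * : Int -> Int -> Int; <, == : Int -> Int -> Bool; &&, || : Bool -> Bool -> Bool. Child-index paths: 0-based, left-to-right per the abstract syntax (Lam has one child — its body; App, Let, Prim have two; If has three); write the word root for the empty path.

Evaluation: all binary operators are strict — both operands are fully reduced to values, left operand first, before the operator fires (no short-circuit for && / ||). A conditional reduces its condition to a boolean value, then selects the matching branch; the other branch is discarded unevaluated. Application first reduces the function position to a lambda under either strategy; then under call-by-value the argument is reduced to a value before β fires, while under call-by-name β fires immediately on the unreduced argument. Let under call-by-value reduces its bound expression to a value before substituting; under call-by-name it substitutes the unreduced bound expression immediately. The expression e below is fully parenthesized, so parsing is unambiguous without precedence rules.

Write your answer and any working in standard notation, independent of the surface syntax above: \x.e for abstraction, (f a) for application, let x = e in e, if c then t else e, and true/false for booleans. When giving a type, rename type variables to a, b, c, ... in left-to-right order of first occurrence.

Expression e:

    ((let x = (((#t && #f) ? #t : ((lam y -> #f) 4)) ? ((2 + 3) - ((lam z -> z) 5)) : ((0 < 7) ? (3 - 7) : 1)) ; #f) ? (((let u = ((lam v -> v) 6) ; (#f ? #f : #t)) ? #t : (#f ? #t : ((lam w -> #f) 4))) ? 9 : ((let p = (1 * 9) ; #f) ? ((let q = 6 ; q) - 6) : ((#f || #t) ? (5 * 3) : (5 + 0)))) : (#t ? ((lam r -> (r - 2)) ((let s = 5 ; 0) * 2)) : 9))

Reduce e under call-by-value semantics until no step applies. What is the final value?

Answer: -2

Working:
step 0: (if (let x = (if (if (true && false) then true else ((\y.false) 4)) then ((2 + 3) - ((\z.z) 5)) else (if (0 < 7) then (3 - 7) else 1)) in false) then (if (if (let u = ((\v.v) 6) in (if false then false else true)) then true else (if false then true else ((\w.false) 4))) then 9 else (if (let p = (1 * 9) in false) then ((let q = 6 in q) - 6) else (if (false || true) then (5 * 3) else (5 + 0)))) else (if true then ((\r.(r - 2)) ((let s = 5 in 0) * 2)) else 9))
step 1: [delta@0.0.0.0] (if (let x = (if (if false then true else ((\y.false) 4)) then ((2 + 3) - ((\z.z) 5)) else (if (0 < 7) then (3 - 7) else 1)) in false) then (if (if (let u = ((\v.v) 6) in (if false then false else true)) then true else (if false then true else ((\w.false) 4))) then 9 else (if (let p = (1 * 9) in false) then ((let q = 6 in q) - 6) else (if (false || true) then (5 * 3) else (5 + 0)))) else (if true then ((\r.(r - 2)) ((let s = 5 in 0) * 2)) else 9))
step 2: [if@0.0.0] (if (let x = (if ((\y.false) 4) then ((2 + 3) - ((\z.z) 5)) else (if (0 < 7) then (3 - 7) else 1)) in false) then (if (if (let u = ((\v.v) 6) in (if false then false else true)) then true else (if false then true else ((\w.false) 4))) then 9 else (if (let p = (1 * 9) in false) then ((let q = 6 in q) - 6) else (if (false || true) then (5 * 3) else (5 + 0)))) else (if true then ((\r.(r - 2)) ((let s = 5 in 0) * 2)) else 9))
step 3: [beta@0.0.0] (if (let x = (if false then ((2 + 3) - ((\z.z) 5)) else (if (0 < 7) then (3 - 7) else 1)) in false) then (if (if (let u = ((\v.v) 6) in (if false then false else true)) then true else (if false then true else ((\w.false) 4))) then 9 else (if (let p = (1 * 9) in false) then ((let q = 6 in q) - 6) else (if (false || true) then (5 * 3) else (5 + 0)))) else (if true then ((\r.(r - 2)) ((let s = 5 in 0) * 2)) else 9))
step 4: [if@0.0] (if (let x = (if (0 < 7) then (3 - 7) else 1) in false) then (if (if (let u = ((\v.v) 6) in (if false then false else true)) then true else (if false then true else ((\w.false) 4))) then 9 else (if (let p = (1 * 9) in false) then ((let q = 6 in q) - 6) else (if (false || true) then (5 * 3) else (5 + 0)))) else (if true then ((\r.(r - 2)) ((let s = 5 in 0) * 2)) else 9))
step 5: [delta@0.0.0] (if (let x = (if true then (3 - 7) else 1) in false) then (if (if (let u = ((\v.v) 6) in (if false then false else true)) then true else (if false then true else ((\w.false) 4))) then 9 else (if (let p = (1 * 9) in false) then ((let q = 6 in q) - 6) else (if (false || true) then (5 * 3) else (5 + 0)))) else (if true then ((\r.(r - 2)) ((let s = 5 in 0) * 2)) else 9))
step 6: [if@0.0] (if (let x = (3 - 7) in false) then (if (if (let u = ((\v.v) 6) in (if false then false else true)) then true else (if false then true else ((\w.false) 4))) then 9 else (if (let p = (1 * 9) in false) then ((let q = 6 in q) - 6) else (if (false || true) then (5 * 3) else (5 + 0)))) else (if true then ((\r.(r - 2)) ((let s = 5 in 0) * 2)) else 9))
step 7: [delta@0.0] (if (let x = -4 in false) then (if (if (let u = ((\v.v) 6) in (if false then false else true)) then true else (if false then true else ((\w.false) 4))) then 9 else (if (let p = (1 * 9) in false) then ((let q = 6 in q) - 6) else (if (false || true) then (5 * 3) else (5 + 0)))) else (if true then ((\r.(r - 2)) ((let s = 5 in 0) * 2)) else 9))
step 8: [let@0] (if false then (if (if (let u = ((\v.v) 6) in (if false then false else true)) then true else (if false then true else ((\w.false) 4))) then 9 else (if (let p = (1 * 9) in false) then ((let q = 6 in q) - 6) else (if (false || true) then (5 * 3) else (5 + 0)))) else (if true then ((\r.(r - 2)) ((let s = 5 in 0) * 2)) else 9))
step 9: [if@root] (if true then ((\r.(r - 2)) ((let s = 5 in 0) * 2)) else 9)
step 10: [if@root] ((\r.(r - 2)) ((let s = 5 in 0) * 2))
step 11: [let@1.0] ((\r.(r - 2)) (0 * 2))
step 12: [delta@1] ((\r.(r - 2)) 0)
step 13: [beta@root] (0 - 2)
step 14: [delta@root] -2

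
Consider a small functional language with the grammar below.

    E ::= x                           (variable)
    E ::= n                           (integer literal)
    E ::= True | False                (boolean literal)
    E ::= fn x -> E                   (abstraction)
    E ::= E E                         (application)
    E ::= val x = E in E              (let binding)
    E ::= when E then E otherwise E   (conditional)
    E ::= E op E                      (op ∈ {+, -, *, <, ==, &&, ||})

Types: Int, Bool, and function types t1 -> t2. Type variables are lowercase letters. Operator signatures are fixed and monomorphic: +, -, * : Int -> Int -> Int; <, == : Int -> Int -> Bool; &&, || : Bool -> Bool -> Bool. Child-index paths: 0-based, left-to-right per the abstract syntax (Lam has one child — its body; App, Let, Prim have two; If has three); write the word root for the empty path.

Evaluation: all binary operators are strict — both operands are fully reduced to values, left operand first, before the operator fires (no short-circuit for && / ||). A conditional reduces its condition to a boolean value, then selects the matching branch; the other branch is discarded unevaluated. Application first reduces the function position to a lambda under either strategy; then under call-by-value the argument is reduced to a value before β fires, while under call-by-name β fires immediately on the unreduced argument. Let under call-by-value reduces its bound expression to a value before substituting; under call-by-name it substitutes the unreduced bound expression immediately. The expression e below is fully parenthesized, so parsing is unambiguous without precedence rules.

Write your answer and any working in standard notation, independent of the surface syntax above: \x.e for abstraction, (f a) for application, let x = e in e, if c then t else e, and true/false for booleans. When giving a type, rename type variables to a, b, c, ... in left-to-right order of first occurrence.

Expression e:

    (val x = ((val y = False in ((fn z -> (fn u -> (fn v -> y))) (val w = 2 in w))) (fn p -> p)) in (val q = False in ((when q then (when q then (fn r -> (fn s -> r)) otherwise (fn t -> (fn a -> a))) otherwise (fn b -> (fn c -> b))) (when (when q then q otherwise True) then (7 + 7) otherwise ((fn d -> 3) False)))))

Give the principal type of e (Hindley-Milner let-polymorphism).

Answer: Int -> Int

Trace:
let y : Bool
y : Bool
\v._ : c -> Bool
\u._ : b -> c -> Bool
\z._ : a -> b -> c -> Bool
let w : Int
w : Int
  unify a -> b -> c -> Bool ~ Int -> d
  unify a ~ Int
  unify b -> c -> Bool ~ d
_ _ : b -> c -> Bool
p : e
\p._ : e -> e
  unify b -> c -> Bool ~ (e -> e) -> f
  unify b ~ e -> e
  unify c -> Bool ~ f
_ _ : c -> Bool
let x : forall. c -> Bool
let q : Bool
q : Bool
  unify Bool ~ Bool
q : Bool
  unify Bool ~ Bool
r : g
\s._ : h -> g
\r._ : g -> h -> g
a : j
\a._ : j -> j
\t._ : i -> j -> j
  unify g -> h -> g ~ i -> j -> j
  unify g ~ i
  unify h -> i ~ j -> j
  unify h ~ j
  unify i ~ j
b : k
\c._ : l -> k
\b._ : k -> l -> k
  unify j -> j -> j ~ k -> l -> k
  unify j ~ k
  unify k -> k ~ l -> k
  unify k ~ l
  unify l ~ l
q : Bool
  unify Bool ~ Bool
q : Bool
  unify Bool ~ Bool
  unify Bool ~ Bool
  unify Int ~ Int
  unify Int ~ Int
\d._ : m -> Int
  unify m -> Int ~ Bool -> n
  unify m ~ Bool
  unify Int ~ n
_ _ : Int
  unify Int ~ Int
  unify l -> l -> l ~ Int -> o
  unify l ~ Int
  unify Int -> Int ~ o
_ _ : Int -> Int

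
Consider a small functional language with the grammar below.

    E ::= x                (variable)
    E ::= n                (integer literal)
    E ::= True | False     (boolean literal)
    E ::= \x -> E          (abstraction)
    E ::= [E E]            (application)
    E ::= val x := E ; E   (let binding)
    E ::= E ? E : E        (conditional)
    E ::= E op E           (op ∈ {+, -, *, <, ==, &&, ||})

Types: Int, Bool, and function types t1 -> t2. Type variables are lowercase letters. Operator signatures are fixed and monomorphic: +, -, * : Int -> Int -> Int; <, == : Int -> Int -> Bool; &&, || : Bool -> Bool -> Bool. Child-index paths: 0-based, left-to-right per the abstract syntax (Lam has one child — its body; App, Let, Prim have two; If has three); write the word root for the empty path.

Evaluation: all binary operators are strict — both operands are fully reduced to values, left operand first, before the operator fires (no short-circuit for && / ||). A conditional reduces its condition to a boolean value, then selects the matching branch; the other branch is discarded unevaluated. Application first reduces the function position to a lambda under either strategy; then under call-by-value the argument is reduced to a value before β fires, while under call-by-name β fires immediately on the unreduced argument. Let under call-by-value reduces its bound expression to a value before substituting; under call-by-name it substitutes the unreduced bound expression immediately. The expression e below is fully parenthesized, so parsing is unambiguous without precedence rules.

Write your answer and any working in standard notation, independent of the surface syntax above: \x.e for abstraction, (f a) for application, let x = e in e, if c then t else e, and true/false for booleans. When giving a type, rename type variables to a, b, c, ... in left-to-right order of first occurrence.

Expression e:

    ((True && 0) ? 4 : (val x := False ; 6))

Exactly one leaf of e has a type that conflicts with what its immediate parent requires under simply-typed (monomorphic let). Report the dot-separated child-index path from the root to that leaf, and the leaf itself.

Answer: 0.1 : 0

Trace:
  unify Bool ~ Bool
  unify Int ~ Bool
  FAIL: mismatch Int ~ Bool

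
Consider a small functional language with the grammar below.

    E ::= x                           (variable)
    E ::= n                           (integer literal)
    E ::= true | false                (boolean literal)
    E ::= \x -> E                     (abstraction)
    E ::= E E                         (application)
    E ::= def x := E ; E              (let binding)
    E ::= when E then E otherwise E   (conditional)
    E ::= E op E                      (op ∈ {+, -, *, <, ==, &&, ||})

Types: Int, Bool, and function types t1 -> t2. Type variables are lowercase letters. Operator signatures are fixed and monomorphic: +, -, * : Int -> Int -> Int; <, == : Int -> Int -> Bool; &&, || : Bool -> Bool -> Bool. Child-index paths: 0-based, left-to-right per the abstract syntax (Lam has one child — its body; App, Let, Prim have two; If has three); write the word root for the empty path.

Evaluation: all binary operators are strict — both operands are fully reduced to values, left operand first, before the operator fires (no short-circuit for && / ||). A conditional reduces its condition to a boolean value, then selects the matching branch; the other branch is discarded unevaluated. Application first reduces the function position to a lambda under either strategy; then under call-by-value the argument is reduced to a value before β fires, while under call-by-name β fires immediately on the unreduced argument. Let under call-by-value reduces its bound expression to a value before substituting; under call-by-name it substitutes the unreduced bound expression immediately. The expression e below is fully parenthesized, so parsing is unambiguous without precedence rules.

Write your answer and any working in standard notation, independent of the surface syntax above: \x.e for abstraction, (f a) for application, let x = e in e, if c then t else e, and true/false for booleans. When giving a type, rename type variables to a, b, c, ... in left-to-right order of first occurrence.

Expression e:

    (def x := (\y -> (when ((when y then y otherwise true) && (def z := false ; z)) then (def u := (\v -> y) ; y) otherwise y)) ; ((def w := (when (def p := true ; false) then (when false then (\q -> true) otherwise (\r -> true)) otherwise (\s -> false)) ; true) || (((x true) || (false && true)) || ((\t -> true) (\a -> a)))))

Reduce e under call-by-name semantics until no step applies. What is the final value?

Answer: true

Trace:
step 0: (let x = (\y.(if ((if y then y else true) && (let z = false in z)) then (let u = (\v.y) in y) else y)) in ((let w = (if (let p = true in false) then (if false then (\q.true) else (\r.true)) else (\s.false)) in true) || (((x true) || (false && true)) || ((\t.true) (\a.a)))))
step 1: [let@root] ((let w = (if (let p = true in false) then (if false then (\q.true) else (\r.true)) else (\s.false)) in true) || ((((\y.(if ((if y then y else true) && (let z = false in z)) then (let u = (\v.y) in y) else y)) true) || (false && true)) || ((\t.true) (\a.a))))
step 2: [let@0] (true || ((((\y.(if ((if y then y else true) && (let z = false in z)) then (let u = (\v.y) in y) else y)) true) || (false && true)) || ((\t.true) (\a.a))))
step 3: [beta@1.0.0] (true || (((if ((if true then true else true) && (let z = false in z)) then (let u = (\v.true) in true) else true) || (false && true)) || ((\t.true) (\a.a))))
step 4: [if@1.0.0.0.0] (true || (((if (true && (let z = false in z)) then (let u = (\v.true) in true) else true) || (false && true)) || ((\t.true) (\a.a))))
step 5: [let@1.0.0.0.1] (true || (((if (true && false) then (let u = (\v.true) in true) else true) || (false && true)) || ((\t.true) (\a.a))))
step 6: [delta@1.0.0.0] (true || (((if false then (let u = (\v.true) in true) else true) || (false && true)) || ((\t.true) (\a.a))))
step 7: [if@1.0.0] (true || ((true || (false && true)) || ((\t.true) (\a.a))))
step 8: [delta@1.0.1] (true || ((true || false) || ((\t.true) (\a.a))))
step 9: [delta@1.0] (true || (true || ((\t.true) (\a.a))))
step 10: [beta@1.1] (true || (true || true))
step 11: [delta@1] (true || true)
step 12: [delta@root] true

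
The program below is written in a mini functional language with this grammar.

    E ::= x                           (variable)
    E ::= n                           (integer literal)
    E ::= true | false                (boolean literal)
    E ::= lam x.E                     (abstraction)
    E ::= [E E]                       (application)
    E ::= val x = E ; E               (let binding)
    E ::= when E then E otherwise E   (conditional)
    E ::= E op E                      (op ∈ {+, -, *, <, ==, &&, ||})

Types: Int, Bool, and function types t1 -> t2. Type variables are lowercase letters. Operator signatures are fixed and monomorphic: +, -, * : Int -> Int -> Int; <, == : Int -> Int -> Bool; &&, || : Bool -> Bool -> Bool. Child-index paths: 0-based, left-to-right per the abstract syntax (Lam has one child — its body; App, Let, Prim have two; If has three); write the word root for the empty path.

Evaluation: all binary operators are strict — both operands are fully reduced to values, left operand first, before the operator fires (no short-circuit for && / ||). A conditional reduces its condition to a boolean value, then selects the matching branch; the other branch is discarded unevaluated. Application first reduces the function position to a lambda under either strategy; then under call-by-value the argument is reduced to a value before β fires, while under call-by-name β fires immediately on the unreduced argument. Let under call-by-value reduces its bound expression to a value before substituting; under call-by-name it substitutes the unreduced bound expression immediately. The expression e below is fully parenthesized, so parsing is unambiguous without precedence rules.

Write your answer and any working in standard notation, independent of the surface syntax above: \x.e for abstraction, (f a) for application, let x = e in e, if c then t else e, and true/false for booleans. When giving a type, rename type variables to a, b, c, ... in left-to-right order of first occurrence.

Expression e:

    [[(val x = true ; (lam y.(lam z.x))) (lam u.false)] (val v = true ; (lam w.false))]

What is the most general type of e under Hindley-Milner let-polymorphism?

Trace:
let x : Bool
x : Bool
\z._ : b -> Bool
\y._ : a -> b -> Bool
\u._ : c -> Bool
  unify a -> b -> Bool ~ (c -> Bool) -> d
  unify a ~ c -> Bool
  unify b -> Bool ~ d
_ _ : b -> Bool
let v : Bool
\w._ : e -> Bool
  unify b -> Bool ~ (e -> Bool) -> f
  unify b ~ e -> Bool
  unify Bool ~ f
_ _ : Bool

Answer: Bool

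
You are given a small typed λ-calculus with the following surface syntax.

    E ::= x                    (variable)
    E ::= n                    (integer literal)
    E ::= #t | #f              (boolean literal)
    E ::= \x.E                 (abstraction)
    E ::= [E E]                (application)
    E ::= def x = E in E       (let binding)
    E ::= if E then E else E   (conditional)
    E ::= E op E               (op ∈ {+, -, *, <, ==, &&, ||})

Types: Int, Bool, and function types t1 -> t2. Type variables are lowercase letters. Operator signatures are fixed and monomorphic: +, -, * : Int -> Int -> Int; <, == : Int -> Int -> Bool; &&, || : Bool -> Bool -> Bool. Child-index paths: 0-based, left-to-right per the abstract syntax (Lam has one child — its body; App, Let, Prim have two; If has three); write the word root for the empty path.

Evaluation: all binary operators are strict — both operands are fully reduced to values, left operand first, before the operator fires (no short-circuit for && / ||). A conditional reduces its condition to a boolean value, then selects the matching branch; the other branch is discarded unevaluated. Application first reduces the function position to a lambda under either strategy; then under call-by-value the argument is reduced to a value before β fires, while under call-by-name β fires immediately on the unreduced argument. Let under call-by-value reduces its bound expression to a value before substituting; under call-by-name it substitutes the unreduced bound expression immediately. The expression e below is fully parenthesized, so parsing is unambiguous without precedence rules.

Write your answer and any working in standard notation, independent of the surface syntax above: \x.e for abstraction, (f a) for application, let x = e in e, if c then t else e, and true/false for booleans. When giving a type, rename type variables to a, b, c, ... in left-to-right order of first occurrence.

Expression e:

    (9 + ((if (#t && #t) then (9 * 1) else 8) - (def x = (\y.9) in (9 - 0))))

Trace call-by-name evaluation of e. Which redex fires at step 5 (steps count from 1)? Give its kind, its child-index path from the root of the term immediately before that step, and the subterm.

Trace:
step 0: (9 + ((if (true && true) then (9 * 1) else 8) - (let x = (\y.9) in (9 - 0))))
step 1: [delta@1.0.0] (9 + ((if true then (9 * 1) else 8) - (let x = (\y.9) in (9 - 0))))
step 2: [if@1.0] (9 + ((9 * 1) - (let x = (\y.9) in (9 - 0))))
step 3: [delta@1.0] (9 + (9 - (let x = (\y.9) in (9 - 0))))
step 4: [let@1.1] (9 + (9 - (9 - 0)))
step 5: [delta@1.1] (9 + (9 - 9))

Answer: delta at 1.1 : (9 - 0)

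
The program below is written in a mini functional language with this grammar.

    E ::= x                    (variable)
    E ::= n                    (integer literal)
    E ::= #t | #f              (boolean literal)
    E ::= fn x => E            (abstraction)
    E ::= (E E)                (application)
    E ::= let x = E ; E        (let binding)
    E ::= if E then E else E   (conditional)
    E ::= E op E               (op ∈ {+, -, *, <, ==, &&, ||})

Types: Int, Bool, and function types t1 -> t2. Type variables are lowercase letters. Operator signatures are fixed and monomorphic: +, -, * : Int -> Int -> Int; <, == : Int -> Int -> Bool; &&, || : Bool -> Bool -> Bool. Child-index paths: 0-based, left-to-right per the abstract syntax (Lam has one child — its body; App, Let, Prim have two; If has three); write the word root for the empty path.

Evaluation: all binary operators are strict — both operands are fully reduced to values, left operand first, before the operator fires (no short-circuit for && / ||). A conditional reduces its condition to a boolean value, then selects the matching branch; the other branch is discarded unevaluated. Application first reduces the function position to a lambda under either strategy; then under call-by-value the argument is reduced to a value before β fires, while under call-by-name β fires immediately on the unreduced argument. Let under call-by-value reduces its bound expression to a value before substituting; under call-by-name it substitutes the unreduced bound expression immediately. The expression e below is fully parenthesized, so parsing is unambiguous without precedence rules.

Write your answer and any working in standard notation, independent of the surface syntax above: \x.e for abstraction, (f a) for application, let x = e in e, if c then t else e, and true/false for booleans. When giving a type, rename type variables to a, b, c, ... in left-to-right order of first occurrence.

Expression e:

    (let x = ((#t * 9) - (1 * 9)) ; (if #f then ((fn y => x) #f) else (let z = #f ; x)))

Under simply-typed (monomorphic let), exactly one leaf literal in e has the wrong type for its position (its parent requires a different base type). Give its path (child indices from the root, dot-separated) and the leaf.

Trace:
  unify Bool ~ Int
  FAIL: mismatch Bool ~ Int

Answer: 0.0.0 : true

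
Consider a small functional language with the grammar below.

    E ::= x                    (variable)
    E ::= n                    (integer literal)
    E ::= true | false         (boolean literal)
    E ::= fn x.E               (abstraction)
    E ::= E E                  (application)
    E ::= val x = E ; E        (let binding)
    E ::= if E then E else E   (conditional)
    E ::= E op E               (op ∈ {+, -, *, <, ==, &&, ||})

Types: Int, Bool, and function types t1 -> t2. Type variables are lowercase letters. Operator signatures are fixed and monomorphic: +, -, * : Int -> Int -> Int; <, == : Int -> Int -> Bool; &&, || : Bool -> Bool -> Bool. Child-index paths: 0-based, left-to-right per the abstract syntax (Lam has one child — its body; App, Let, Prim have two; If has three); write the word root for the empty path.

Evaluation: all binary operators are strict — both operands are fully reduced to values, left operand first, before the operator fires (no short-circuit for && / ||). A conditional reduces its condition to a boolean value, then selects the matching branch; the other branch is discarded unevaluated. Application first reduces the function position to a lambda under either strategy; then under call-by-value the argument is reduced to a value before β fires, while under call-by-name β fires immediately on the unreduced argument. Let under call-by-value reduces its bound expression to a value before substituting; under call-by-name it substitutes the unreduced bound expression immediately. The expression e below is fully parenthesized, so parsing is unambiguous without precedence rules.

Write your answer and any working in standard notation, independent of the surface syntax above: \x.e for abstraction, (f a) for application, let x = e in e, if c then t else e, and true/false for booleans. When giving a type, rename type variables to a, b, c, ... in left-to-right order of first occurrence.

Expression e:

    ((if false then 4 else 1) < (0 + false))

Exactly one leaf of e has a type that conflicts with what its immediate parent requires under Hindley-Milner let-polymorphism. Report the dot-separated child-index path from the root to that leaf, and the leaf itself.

Answer: 1.1 : false

Working:
  unify Bool ~ Bool
  unify Int ~ Int
  unify Int ~ Int
  unify Int ~ Int
  unify Bool ~ Int
  FAIL: mismatch Bool ~ Int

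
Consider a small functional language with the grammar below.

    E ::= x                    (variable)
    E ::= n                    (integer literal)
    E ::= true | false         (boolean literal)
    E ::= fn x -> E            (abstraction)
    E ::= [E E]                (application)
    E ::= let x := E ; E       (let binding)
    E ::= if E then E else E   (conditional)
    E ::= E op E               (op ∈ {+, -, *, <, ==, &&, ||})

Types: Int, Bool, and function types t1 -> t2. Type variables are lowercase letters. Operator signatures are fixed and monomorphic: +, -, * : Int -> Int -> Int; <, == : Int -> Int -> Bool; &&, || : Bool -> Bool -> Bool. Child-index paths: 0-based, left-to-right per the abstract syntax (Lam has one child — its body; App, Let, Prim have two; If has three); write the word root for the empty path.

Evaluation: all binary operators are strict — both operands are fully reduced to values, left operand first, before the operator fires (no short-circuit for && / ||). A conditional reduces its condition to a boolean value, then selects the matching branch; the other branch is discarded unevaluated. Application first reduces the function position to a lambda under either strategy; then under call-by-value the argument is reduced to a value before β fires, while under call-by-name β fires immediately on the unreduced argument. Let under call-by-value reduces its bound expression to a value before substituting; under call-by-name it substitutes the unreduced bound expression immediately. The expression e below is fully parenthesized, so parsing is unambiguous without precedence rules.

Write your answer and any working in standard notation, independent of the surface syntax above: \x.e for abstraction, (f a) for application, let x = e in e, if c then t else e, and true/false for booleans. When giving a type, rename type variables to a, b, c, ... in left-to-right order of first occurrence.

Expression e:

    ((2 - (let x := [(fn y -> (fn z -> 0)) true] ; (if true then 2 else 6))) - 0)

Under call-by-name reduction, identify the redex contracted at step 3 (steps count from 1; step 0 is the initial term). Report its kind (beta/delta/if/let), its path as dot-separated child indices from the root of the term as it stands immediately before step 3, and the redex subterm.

Answer: delta at 0 : (2 - 2)

Derivation:
step 0: ((2 - (let x = ((\y.(\z.0)) true) in (if true then 2 else 6))) - 0)
step 1: [let@0.1] ((2 - (if true then 2 else 6)) - 0)
step 2: [if@0.1] ((2 - 2) - 0)
step 3: [delta@0] (0 - 0)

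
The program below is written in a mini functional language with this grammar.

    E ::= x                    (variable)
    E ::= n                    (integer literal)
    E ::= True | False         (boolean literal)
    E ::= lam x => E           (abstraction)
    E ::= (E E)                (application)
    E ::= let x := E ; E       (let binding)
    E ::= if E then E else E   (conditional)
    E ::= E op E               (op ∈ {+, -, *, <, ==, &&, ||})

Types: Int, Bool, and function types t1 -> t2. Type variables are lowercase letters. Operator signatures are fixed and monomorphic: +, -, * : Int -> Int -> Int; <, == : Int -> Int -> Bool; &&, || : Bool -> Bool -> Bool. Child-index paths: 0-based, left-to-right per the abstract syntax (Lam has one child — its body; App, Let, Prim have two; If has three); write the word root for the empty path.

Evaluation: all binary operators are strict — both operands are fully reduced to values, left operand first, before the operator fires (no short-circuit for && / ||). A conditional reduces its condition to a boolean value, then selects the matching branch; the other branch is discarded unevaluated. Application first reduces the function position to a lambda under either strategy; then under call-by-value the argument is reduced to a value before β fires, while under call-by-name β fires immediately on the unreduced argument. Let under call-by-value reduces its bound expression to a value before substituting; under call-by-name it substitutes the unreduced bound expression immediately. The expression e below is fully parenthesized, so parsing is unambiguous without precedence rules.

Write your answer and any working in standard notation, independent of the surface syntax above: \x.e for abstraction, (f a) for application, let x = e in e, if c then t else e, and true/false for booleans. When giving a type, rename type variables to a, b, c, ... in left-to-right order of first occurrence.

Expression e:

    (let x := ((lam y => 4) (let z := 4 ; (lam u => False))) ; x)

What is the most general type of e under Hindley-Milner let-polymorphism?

Derivation:
\y._ : a -> Int
let z : Int
\u._ : b -> Bool
  unify a -> Int ~ (b -> Bool) -> c
  unify a ~ b -> Bool
  unify Int ~ c
_ _ : Int
let x : Int
x : Int

Answer: Int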